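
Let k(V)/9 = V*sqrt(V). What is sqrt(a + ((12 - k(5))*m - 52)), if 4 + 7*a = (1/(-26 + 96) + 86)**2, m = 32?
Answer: sqrt(333343087 - 345744000*sqrt(5))/490 ≈ 42.797*I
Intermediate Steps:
k(V) = 9*V**(3/2) (k(V) = 9*(V*sqrt(V)) = 9*V**(3/2))
a = 36232841/34300 (a = -4/7 + (1/(-26 + 96) + 86)**2/7 = -4/7 + (1/70 + 86)**2/7 = -4/7 + (6021/70)**2/7 = -4/7 + (1/7)*(36252441/4900) = -4/7 + 36252441/34300 = 36232841/34300 ≈ 1056.4)
sqrt(a + ((12 - k(5))*m - 52)) = sqrt(36232841/34300 + ((12 - 9*5**(3/2))*32 - 52)) = sqrt(36232841/34300 + ((12 - 9*5*sqrt(5))*32 - 52)) = sqrt(36232841/34300 + ((12 - 45*sqrt(5))*32 - 52)) = sqrt(36232841/34300 + ((384 - 1440*sqrt(5)) - 52)) = sqrt(36232841/34300 + (332 - 1440*sqrt(5))) = sqrt(47620441/34300 - 1440*sqrt(5))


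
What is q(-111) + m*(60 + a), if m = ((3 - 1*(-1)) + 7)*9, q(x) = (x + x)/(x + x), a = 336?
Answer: 39205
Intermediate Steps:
q(x) = 1 (q(x) = (2*x)/((2*x)) = (2*x)*(1/(2*x)) = 1)
m = 99 (m = ((3 + 1) + 7)*9 = (4 + 7)*9 = 11*9 = 99)
q(-111) + m*(60 + a) = 1 + 99*(60 + 336) = 1 + 99*396 = 1 + 39204 = 39205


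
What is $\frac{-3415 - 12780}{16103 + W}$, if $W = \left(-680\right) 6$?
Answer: $- \frac{16195}{12023} \approx -1.347$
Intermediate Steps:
$W = -4080$
$\frac{-3415 - 12780}{16103 + W} = \frac{-3415 - 12780}{16103 - 4080} = - \frac{16195}{12023}$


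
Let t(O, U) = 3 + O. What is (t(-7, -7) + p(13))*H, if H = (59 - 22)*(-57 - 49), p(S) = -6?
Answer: 39220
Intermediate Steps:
H = -3922 (H = 37*(-106) = -3922)
(t(-7, -7) + p(13))*H = ((3 - 7) - 6)*(-3922) = (-4 - 6)*(-3922) = -10*(-3922) = 39220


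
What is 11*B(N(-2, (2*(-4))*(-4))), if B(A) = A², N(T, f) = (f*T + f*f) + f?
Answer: 10824704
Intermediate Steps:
N(T, f) = f + f² + T*f (N(T, f) = (T*f + f²) + f = (f² + T*f) + f = f + f² + T*f)
11*B(N(-2, (2*(-4))*(-4))) = 11*(((2*(-4))*(-4))*(1 - 2 + (2*(-4))*(-4)))² = 11*((-8*(-4))*(1 - 2 - 8*(-4)))² = 11*(32*(1 - 2 + 32))² = 11*(32*31)² = 11*992² = 11*984064 = 10824704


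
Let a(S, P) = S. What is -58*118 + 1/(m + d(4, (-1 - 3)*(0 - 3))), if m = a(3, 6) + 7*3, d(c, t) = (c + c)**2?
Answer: -602271/88 ≈ -6844.0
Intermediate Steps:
d(c, t) = 4*c**2 (d(c, t) = (2*c)**2 = 4*c**2)
m = 24 (m = 3 + 7*3 = 3 + 21 = 24)
-58*118 + 1/(m + d(4, (-1 - 3)*(0 - 3))) = -58*118 + 1/(24 + 4*4**2) = -6844 + 1/(24 + 4*16) = -6844 + 1/(24 + 64) = -6844 + 1/88 = -602271/88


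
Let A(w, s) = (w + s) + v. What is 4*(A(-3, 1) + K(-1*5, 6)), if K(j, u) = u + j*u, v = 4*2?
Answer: -72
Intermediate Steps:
v = 8
A(w, s) = 8 + s + w (A(w, s) = (w + s) + 8 = (s + w) + 8 = 8 + s + w)
4*(A(-3, 1) + K(-1*5, 6)) = 4*((8 + 1 - 3) + 6*(1 - 1*5)) = 4*(6 + 6*(1 - 5)) = 4*(6 + 6*(-4)) = 4*(6 - 24) = 4*(-18) = -72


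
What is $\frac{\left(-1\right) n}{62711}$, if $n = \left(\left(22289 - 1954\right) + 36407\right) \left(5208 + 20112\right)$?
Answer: $- \frac{1436707440}{62711} \approx -22910.0$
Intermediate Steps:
$n = 1436707440$ ($n = \left(\left(22289 - 1954\right) + 36407\right) 25320 = \left(20335 + 36407\right) 25320 = 56742 \cdot 25320 = 1436707440$)
$\frac{\left(-1\right) n}{62711} = \frac{\left(-1\right) 1436707440}{62711} = \left(-1436707440\right) \frac{1}{62711} = - \frac{1436707440}{62711}$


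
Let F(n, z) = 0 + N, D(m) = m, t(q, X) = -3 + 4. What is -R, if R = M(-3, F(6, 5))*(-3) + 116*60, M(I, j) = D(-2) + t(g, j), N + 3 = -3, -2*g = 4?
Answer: -6963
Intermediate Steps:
g = -2 (g = -1/2*4 = -2)
t(q, X) = 1
N = -6 (N = -3 - 3 = -6)
F(n, z) = -6 (F(n, z) = 0 - 6 = -6)
M(I, j) = -1 (M(I, j) = -2 + 1 = -1)
R = 6963 (R = -1*(-3) + 116*60 = 3 + 6960 = 6963)
-R = -1*6963 = -6963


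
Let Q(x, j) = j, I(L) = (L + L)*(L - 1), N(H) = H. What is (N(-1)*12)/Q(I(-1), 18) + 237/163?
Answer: 385/489 ≈ 0.78732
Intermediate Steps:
I(L) = 2*L*(-1 + L) (I(L) = (2*L)*(-1 + L) = 2*L*(-1 + L))
(N(-1)*12)/Q(I(-1), 18) + 237/163 = -1*12/18 + 237/163 = -12*1/18 + 237*(1/163) = -2/3 + 237/163 = 385/489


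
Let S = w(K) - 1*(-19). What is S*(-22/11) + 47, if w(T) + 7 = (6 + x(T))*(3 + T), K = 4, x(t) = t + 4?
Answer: -173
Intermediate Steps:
x(t) = 4 + t
w(T) = -7 + (3 + T)*(10 + T) (w(T) = -7 + (6 + (4 + T))*(3 + T) = -7 + (10 + T)*(3 + T) = -7 + (3 + T)*(10 + T))
S = 110 (S = (23 + 4² + 13*4) - 1*(-19) = (23 + 16 + 52) + 19 = 91 + 19 = 110)
S*(-22/11) + 47 = 110*(-22/11) + 47 = 110*(-22*1/11) + 47 = 110*(-2) + 47 = -220 + 47 = -173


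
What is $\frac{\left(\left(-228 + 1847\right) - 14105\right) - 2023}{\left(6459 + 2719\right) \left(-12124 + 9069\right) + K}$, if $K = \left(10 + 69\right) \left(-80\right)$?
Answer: $\frac{14509}{28045110} \approx 0.00051735$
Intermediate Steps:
$K = -6320$ ($K = 79 \left(-80\right) = -6320$)
$\frac{\left(\left(-228 + 1847\right) - 14105\right) - 2023}{\left(6459 + 2719\right) \left(-12124 + 9069\right) + K} = \frac{\left(\left(-228 + 1847\right) - 14105\right) - 2023}{\left(6459 + 2719\right) \left(-12124 + 9069\right) - 6320} = \frac{\left(1619 - 14105\right) - 2023}{9178 \left(-3055\right) - 6320} = \frac{-12486 - 2023}{-28038790 - 6320} = - \frac{14509}{-28045110} = \left(-14509\right) \left(- \frac{1}{28045110}\right) = \frac{14509}{28045110}$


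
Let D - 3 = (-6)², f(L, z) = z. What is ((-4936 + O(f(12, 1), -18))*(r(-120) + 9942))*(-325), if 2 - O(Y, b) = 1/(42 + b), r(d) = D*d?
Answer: 33751805425/4 ≈ 8.4379e+9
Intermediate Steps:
D = 39 (D = 3 + (-6)² = 3 + 36 = 39)
r(d) = 39*d
O(Y, b) = 2 - 1/(42 + b)
((-4936 + O(f(12, 1), -18))*(r(-120) + 9942))*(-325) = ((-4936 + (83 + 2*(-18))/(42 - 18))*(39*(-120) + 9942))*(-325) = ((-4936 + (83 - 36)/24)*(-4680 + 9942))*(-325) = ((-4936 + (1/24)*47)*5262)*(-325) = ((-4936 + 47/24)*5262)*(-325) = -118417/24*5262*(-325) = -103851709/4*(-325) = 33751805425/4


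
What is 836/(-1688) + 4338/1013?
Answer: 1618919/427486 ≈ 3.7871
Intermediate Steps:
836/(-1688) + 4338/1013 = 836*(-1/1688) + 4338*(1/1013) = -209/422 + 4338/1013 = 1618919/427486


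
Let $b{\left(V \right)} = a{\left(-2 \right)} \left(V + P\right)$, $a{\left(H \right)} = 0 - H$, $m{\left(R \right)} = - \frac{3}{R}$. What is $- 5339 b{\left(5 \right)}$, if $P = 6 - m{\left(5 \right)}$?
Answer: $- \frac{619324}{5} \approx -1.2386 \cdot 10^{5}$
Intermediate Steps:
$P = \frac{33}{5}$ ($P = 6 - - \frac{3}{5} = 6 + \frac{3}{5} = \frac{33}{5} \approx 6.6$)
$a{\left(H \right)} = - H$
$b{\left(V \right)} = \frac{66}{5} + 2 V$ ($b{\left(V \right)} = \left(-1\right) \left(-2\right) \left(V + \frac{33}{5}\right) = 2 \left(\frac{33}{5} + V\right) = \frac{66}{5} + 2 V$)
$- 5339 b{\left(5 \right)} = - 5339 \left(\frac{66}{5} + 2 \cdot 5\right) = - 5339 \left(\frac{66}{5} + 10\right) = \left(-5339\right) \frac{116}{5} = - \frac{619324}{5}$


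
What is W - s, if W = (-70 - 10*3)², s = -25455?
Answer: 35455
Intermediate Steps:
W = 10000 (W = (-70 - 30)² = (-100)² = 10000)
W - s = 10000 - 1*(-25455) = 10000 + 25455 = 35455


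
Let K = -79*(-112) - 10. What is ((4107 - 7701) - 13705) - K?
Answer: -26137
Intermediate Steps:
K = 8838 (K = 8848 - 10 = 8838)
((4107 - 7701) - 13705) - K = ((4107 - 7701) - 13705) - 1*8838 = (-3594 - 13705) - 8838 = -17299 - 8838 = -26137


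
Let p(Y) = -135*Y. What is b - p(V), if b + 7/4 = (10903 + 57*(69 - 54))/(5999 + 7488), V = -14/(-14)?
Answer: 7235603/53948 ≈ 134.12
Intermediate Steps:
V = 1 (V = -14*(-1/14) = 1)
b = -47377/53948 (b = -7/4 + (10903 + 57*(69 - 54))/(5999 + 7488) = -7/4 + (10903 + 57*15)/13487 = -7/4 + (10903 + 855)*(1/13487) = -7/4 + 11758*(1/13487) = -7/4 + 11758/13487 = -47377/53948 ≈ -0.87820)
b - p(V) = -47377/53948 - (-135) = -47377/53948 - 1*(-135) = -47377/53948 + 135 = 7235603/53948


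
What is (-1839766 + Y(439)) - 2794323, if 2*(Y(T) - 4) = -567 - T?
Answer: -4634588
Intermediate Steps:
Y(T) = -559/2 - T/2 (Y(T) = 4 + (-567 - T)/2 = 4 + (-567/2 - T/2) = -559/2 - T/2)
(-1839766 + Y(439)) - 2794323 = (-1839766 + (-559/2 - ½*439)) - 2794323 = (-1839766 + (-559/2 - 439/2)) - 2794323 = (-1839766 - 499) - 2794323 = -1840265 - 2794323 = -4634588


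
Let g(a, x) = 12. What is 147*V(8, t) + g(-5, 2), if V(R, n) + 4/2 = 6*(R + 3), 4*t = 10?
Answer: 9420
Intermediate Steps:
t = 5/2 (t = (¼)*10 = 5/2 ≈ 2.5000)
V(R, n) = 16 + 6*R (V(R, n) = -2 + 6*(R + 3) = -2 + 6*(3 + R) = -2 + (18 + 6*R) = 16 + 6*R)
147*V(8, t) + g(-5, 2) = 147*(16 + 6*8) + 12 = 147*(16 + 48) + 12 = 147*64 + 12 = 9408 + 12 = 9420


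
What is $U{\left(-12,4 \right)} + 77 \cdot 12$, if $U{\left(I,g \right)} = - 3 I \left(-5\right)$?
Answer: $744$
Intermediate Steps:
$U{\left(I,g \right)} = 15 I$
$U{\left(-12,4 \right)} + 77 \cdot 12 = 15 \left(-12\right) + 77 \cdot 12 = -180 + 924 = 744$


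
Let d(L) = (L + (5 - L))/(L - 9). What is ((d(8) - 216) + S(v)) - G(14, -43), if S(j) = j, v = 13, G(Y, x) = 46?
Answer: -254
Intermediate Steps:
d(L) = 5/(-9 + L)
((d(8) - 216) + S(v)) - G(14, -43) = ((5/(-9 + 8) - 216) + 13) - 1*46 = ((5/(-1) - 216) + 13) - 46 = ((5*(-1) - 216) + 13) - 46 = ((-5 - 216) + 13) - 46 = (-221 + 13) - 46 = -208 - 46 = -254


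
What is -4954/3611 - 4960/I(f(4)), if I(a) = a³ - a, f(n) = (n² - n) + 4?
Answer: -476536/184161 ≈ -2.5876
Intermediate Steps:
f(n) = 4 + n² - n
-4954/3611 - 4960/I(f(4)) = -4954/3611 - 4960/((4 + 4² - 1*4)³ - (4 + 4² - 1*4)) = -4954*1/3611 - 4960/((4 + 16 - 4)³ - (4 + 16 - 4)) = -4954/3611 - 4960/(16³ - 1*16) = -4954/3611 - 4960/(4096 - 16) = -4954/3611 - 4960/4080 = -4954/3611 - 4960*1/4080 = -4954/3611 - 62/51 = -476536/184161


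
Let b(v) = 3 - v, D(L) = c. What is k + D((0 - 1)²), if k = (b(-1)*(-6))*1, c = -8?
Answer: -32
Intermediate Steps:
D(L) = -8
k = -24 (k = ((3 - 1*(-1))*(-6))*1 = ((3 + 1)*(-6))*1 = (4*(-6))*1 = -24*1 = -24)
k + D((0 - 1)²) = -24 - 8 = -32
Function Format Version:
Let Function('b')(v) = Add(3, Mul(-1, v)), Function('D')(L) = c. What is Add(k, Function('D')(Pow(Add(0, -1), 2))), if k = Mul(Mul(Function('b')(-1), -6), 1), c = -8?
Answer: -32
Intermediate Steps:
Function('D')(L) = -8
k = -24 (k = Mul(Mul(Add(3, Mul(-1, -1)), -6), 1) = Mul(Mul(Add(3, 1), -6), 1) = Mul(Mul(4, -6), 1) = Mul(-24, 1) = -24)
Add(k, Function('D')(Pow(Add(0, -1), 2))) = Add(-24, -8) = -32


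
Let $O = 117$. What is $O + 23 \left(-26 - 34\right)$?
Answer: $-1263$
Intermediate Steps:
$O + 23 \left(-26 - 34\right) = 117 + 23 \left(-26 - 34\right) = 117 + 23 \left(-60\right) = 117 - 1380 = -1263$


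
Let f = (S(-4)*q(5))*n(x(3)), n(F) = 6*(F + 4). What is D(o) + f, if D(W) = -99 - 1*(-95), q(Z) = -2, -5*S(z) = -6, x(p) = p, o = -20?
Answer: -524/5 ≈ -104.80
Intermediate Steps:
S(z) = 6/5 (S(z) = -⅕*(-6) = 6/5)
D(W) = -4 (D(W) = -99 + 95 = -4)
n(F) = 24 + 6*F (n(F) = 6*(4 + F) = 24 + 6*F)
f = -504/5 (f = ((6/5)*(-2))*(24 + 6*3) = -12*(24 + 18)/5 = -12/5*42 = -504/5 ≈ -100.80)
D(o) + f = -4 - 504/5 = -524/5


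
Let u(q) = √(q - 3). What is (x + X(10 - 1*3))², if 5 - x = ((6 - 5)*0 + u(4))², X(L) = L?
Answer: 121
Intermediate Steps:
u(q) = √(-3 + q)
x = 4 (x = 5 - ((6 - 5)*0 + √(-3 + 4))² = 5 - (1*0 + √1)² = 5 - (0 + 1)² = 5 - 1*1² = 5 - 1*1 = 5 - 1 = 4)
(x + X(10 - 1*3))² = (4 + (10 - 1*3))² = (4 + (10 - 3))² = (4 + 7)² = 11² = 121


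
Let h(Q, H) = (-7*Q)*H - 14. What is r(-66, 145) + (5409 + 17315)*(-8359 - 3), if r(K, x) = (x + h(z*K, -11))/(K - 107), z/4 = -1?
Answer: -32873149683/173 ≈ -1.9002e+8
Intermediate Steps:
z = -4 (z = 4*(-1) = -4)
h(Q, H) = -14 - 7*H*Q (h(Q, H) = -7*H*Q - 14 = -14 - 7*H*Q)
r(K, x) = (-14 + x - 308*K)/(-107 + K) (r(K, x) = (x + (-14 - 7*(-11)*(-4*K)))/(K - 107) = (x + (-14 - 308*K))/(-107 + K) = (-14 + x - 308*K)/(-107 + K))
r(-66, 145) + (5409 + 17315)*(-8359 - 3) = (-14 + 145 - 308*(-66))/(-107 - 66) + (5409 + 17315)*(-8359 - 3) = (-14 + 145 + 20328)/(-173) + 22724*(-8362) = -1/173*20459 - 190018088 = -20459/173 - 190018088 = -32873149683/173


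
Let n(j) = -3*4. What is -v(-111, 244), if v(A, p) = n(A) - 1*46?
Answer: 58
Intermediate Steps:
n(j) = -12
v(A, p) = -58 (v(A, p) = -12 - 1*46 = -12 - 46 = -58)
-v(-111, 244) = -1*(-58) = 58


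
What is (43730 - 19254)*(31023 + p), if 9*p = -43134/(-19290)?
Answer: 21971069718344/28935 ≈ 7.5932e+8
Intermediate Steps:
p = 7189/28935 (p = (-43134/(-19290))/9 = (-43134*(-1/19290))/9 = (⅑)*(7189/3215) = 7189/28935 ≈ 0.24845)
(43730 - 19254)*(31023 + p) = (43730 - 19254)*(31023 + 7189/28935) = 24476*(897657694/28935) = 21971069718344/28935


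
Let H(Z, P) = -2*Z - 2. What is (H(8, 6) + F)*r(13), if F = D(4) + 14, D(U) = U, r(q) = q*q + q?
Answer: 0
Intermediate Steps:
r(q) = q + q² (r(q) = q² + q = q + q²)
H(Z, P) = -2 - 2*Z
F = 18 (F = 4 + 14 = 18)
(H(8, 6) + F)*r(13) = ((-2 - 2*8) + 18)*(13*(1 + 13)) = ((-2 - 16) + 18)*(13*14) = (-18 + 18)*182 = 0*182 = 0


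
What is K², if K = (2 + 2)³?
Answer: 4096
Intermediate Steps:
K = 64 (K = 4³ = 64)
K² = 64² = 4096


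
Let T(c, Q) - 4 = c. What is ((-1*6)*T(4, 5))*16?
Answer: -768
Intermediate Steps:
T(c, Q) = 4 + c
((-1*6)*T(4, 5))*16 = ((-1*6)*(4 + 4))*16 = -6*8*16 = -48*16 = -768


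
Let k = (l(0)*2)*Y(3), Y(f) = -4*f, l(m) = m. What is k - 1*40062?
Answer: -40062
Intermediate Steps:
k = 0 (k = (0*2)*(-4*3) = 0*(-12) = 0)
k - 1*40062 = 0 - 1*40062 = 0 - 40062 = -40062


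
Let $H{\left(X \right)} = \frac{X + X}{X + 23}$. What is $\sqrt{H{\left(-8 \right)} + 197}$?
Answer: $\frac{\sqrt{44085}}{15} \approx 13.998$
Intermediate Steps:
$H{\left(X \right)} = \frac{2 X}{23 + X}$
$\sqrt{H{\left(-8 \right)} + 197} = \sqrt{2 \left(-8\right) \frac{1}{23 - 8} + 197} = \sqrt{2 \left(-8\right) \frac{1}{15} + 197} = \sqrt{- \frac{16}{15} + 197} = \sqrt{\frac{2939}{15}} = \frac{\sqrt{44085}}{15}$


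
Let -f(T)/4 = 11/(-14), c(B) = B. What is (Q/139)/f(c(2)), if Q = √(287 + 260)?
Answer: 7*√547/3058 ≈ 0.053537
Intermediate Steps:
Q = √547 ≈ 23.388
f(T) = 22/7 (f(T) = -44/(-14) = -44*(-1)/14 = -4*(-11/14) = 22/7)
(Q/139)/f(c(2)) = (√547/139)/(22/7) = (√547*(1/139))*(7/22) = (√547/139)*(7/22) = 7*√547/3058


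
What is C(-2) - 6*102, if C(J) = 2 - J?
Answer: -608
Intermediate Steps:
C(-2) - 6*102 = (2 - 1*(-2)) - 6*102 = (2 + 2) - 612 = 4 - 612 = -608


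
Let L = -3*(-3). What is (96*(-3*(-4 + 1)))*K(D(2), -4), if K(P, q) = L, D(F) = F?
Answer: 7776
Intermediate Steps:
L = 9
K(P, q) = 9
(96*(-3*(-4 + 1)))*K(D(2), -4) = (96*(-3*(-4 + 1)))*9 = (96*(-3*(-3)))*9 = (96*9)*9 = 864*9 = 7776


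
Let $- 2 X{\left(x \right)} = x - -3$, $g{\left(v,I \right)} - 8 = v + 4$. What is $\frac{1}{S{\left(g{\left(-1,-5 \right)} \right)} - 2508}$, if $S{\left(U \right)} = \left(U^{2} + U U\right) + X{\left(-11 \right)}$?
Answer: $- \frac{1}{2262} \approx -0.00044209$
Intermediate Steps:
$g{\left(v,I \right)} = 12 + v$ ($g{\left(v,I \right)} = 8 + \left(v + 4\right) = 8 + \left(4 + v\right) = 12 + v$)
$X{\left(x \right)} = - \frac{3}{2} - \frac{x}{2}$ ($X{\left(x \right)} = - \frac{x - -3}{2} = - \frac{x + 3}{2} = - \frac{3 + x}{2} = - \frac{3}{2} - \frac{x}{2}$)
$S{\left(U \right)} = 4 + 2 U^{2}$ ($S{\left(U \right)} = \left(U^{2} + U U\right) - -4 = \left(U^{2} + U^{2}\right) + \left(- \frac{3}{2} + \frac{11}{2}\right) = 2 U^{2} + 4 = 4 + 2 U^{2}$)
$\frac{1}{S{\left(g{\left(-1,-5 \right)} \right)} - 2508} = \frac{1}{\left(4 + 2 \left(12 - 1\right)^{2}\right) - 2508} = \frac{1}{\left(4 + 2 \cdot 11^{2}\right) - 2508} = \frac{1}{\left(4 + 2 \cdot 121\right) - 2508} = \frac{1}{\left(4 + 242\right) - 2508} = \frac{1}{246 - 2508} = \frac{1}{-2262} = - \frac{1}{2262}$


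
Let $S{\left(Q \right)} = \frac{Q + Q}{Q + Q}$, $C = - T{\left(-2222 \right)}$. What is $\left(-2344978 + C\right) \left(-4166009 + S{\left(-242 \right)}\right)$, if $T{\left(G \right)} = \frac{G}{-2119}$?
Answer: $\frac{20700937928348832}{2119} \approx 9.7692 \cdot 10^{12}$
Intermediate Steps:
$T{\left(G \right)} = - \frac{G}{2119}$ ($T{\left(G \right)} = G \left(- \frac{1}{2119}\right) = - \frac{G}{2119}$)
$C = - \frac{2222}{2119}$ ($C = - \frac{\left(-1\right) \left(-2222\right)}{2119} = \left(-1\right) \frac{2222}{2119} = - \frac{2222}{2119} \approx -1.0486$)
$S{\left(Q \right)} = 1$ ($S{\left(Q \right)} = \frac{2 Q}{2 Q} = 2 Q \frac{1}{2 Q} = 1$)
$\left(-2344978 + C\right) \left(-4166009 + S{\left(-242 \right)}\right) = \left(-2344978 - \frac{2222}{2119}\right) \left(-4166009 + 1\right) = \left(- \frac{4969010604}{2119}\right) \left(-4166008\right) = \frac{20700937928348832}{2119}$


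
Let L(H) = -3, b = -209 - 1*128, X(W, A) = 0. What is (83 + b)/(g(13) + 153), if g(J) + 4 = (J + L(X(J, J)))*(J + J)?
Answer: -254/409 ≈ -0.62103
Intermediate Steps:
b = -337 (b = -209 - 128 = -337)
g(J) = -4 + 2*J*(-3 + J) (g(J) = -4 + (J - 3)*(J + J) = -4 + (-3 + J)*(2*J) = -4 + 2*J*(-3 + J))
(83 + b)/(g(13) + 153) = (83 - 337)/((-4 - 6*13 + 2*13²) + 153) = -254/((-4 - 78 + 2*169) + 153) = -254/((-4 - 78 + 338) + 153) = -254/(256 + 153) = -254/409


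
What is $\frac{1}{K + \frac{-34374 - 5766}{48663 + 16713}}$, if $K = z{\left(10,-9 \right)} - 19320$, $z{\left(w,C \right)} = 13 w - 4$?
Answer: $- \frac{1816}{34857419} \approx -5.2098 \cdot 10^{-5}$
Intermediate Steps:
$z{\left(w,C \right)} = -4 + 13 w$
$K = -19194$ ($K = \left(-4 + 13 \cdot 10\right) - 19320 = \left(-4 + 130\right) - 19320 = 126 - 19320 = -19194$)
$\frac{1}{K + \frac{-34374 - 5766}{48663 + 16713}} = \frac{1}{-19194 + \frac{-34374 - 5766}{48663 + 16713}} = \frac{1}{-19194 - \frac{40140}{65376}} = \frac{1}{-19194 - \frac{1115}{1816}} = \frac{1}{- \frac{34857419}{1816}} = - \frac{1816}{34857419}$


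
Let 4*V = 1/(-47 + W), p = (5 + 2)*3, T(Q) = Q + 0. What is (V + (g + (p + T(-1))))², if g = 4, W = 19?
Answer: 7219969/12544 ≈ 575.57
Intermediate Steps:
T(Q) = Q
p = 21 (p = 7*3 = 21)
V = -1/112 (V = 1/(4*(-47 + 19)) = (¼)/(-28) = (¼)*(-1/28) = -1/112 ≈ -0.0089286)
(V + (g + (p + T(-1))))² = (-1/112 + (4 + (21 - 1)))² = (-1/112 + (4 + 20))² = (-1/112 + 24)² = (2687/112)² = 7219969/12544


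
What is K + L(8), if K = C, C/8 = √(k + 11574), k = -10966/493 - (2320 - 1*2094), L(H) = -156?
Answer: -156 + 8*√2752713814/493 ≈ 695.38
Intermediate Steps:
k = -122384/493 (k = -10966*1/493 - (2320 - 2094) = -10966/493 - 1*226 = -10966/493 - 226 = -122384/493 ≈ -248.24)
C = 8*√2752713814/493 (C = 8*√(-122384/493 + 11574) = 8*√(5583598/493) = 8*(√2752713814/493) = 8*√2752713814/493 ≈ 851.38)
K = 8*√2752713814/493 ≈ 851.38
K + L(8) = 8*√2752713814/493 - 156 = -156 + 8*√2752713814/493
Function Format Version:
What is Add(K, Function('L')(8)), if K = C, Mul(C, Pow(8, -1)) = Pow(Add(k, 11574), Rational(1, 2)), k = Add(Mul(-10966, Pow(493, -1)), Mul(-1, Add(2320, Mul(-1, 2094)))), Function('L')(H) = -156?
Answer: Add(-156, Mul(Rational(8, 493), Pow(2752713814, Rational(1, 2)))) ≈ 695.38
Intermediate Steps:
k = Rational(-122384, 493) (k = Add(Mul(-10966, Rational(1, 493)), Mul(-1, Add(2320, -2094))) = Add(Rational(-10966, 493), Mul(-1, 226)) = Add(Rational(-10966, 493), -226) = Rational(-122384, 493) ≈ -248.24)
C = Mul(Rational(8, 493), Pow(2752713814, Rational(1, 2))) (C = Mul(8, Pow(Add(Rational(-122384, 493), 11574), Rational(1, 2))) = Mul(8, Pow(Rational(5583598, 493), Rational(1, 2))) = Mul(8, Mul(Rational(1, 493), Pow(2752713814, Rational(1, 2)))) = Mul(Rational(8, 493), Pow(2752713814, Rational(1, 2))) ≈ 851.38)
K = Mul(Rational(8, 493), Pow(2752713814, Rational(1, 2))) ≈ 851.38
Add(K, Function('L')(8)) = Add(Mul(Rational(8, 493), Pow(2752713814, Rational(1, 2))), -156) = Add(-156, Mul(Rational(8, 493), Pow(2752713814, Rational(1, 2))))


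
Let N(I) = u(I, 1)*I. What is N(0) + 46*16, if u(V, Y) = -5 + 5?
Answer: 736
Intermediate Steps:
u(V, Y) = 0
N(I) = 0 (N(I) = 0*I = 0)
N(0) + 46*16 = 0 + 46*16 = 0 + 736 = 736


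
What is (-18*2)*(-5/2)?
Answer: 90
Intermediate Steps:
(-18*2)*(-5/2) = -(-180)/2 = -36*(-5/2) = 90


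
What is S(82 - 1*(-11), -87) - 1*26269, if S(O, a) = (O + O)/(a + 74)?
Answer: -341683/13 ≈ -26283.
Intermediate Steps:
S(O, a) = 2*O/(74 + a) (S(O, a) = (2*O)/(74 + a) = 2*O/(74 + a))
S(82 - 1*(-11), -87) - 1*26269 = 2*(82 - 1*(-11))/(74 - 87) - 1*26269 = 2*(82 + 11)/(-13) - 26269 = 2*93*(-1/13) - 26269 = -186/13 - 26269 = -341683/13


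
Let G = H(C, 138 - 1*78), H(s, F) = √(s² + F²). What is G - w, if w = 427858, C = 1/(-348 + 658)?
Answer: -427858 + √345960001/310 ≈ -4.2780e+5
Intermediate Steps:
C = 1/310 ≈ 0.0032258
H(s, F) = √(F² + s²)
G = √345960001/310 (G = √((138 - 1*78)² + (1/310)²) = √((138 - 78)² + 1/96100) = √(60² + 1/96100) = √(3600 + 1/96100) = √(345960001/96100) = √345960001/310 ≈ 60.000)
G - w = √345960001/310 - 1*427858 = √345960001/310 - 427858 = -427858 + √345960001/310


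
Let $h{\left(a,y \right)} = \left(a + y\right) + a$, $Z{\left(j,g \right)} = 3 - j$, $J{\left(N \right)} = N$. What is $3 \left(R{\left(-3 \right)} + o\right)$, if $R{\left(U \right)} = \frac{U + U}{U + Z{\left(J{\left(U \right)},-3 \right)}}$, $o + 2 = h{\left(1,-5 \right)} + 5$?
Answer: $-6$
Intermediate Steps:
$h{\left(a,y \right)} = y + 2 a$
$o = 0$ ($o = -2 + \left(\left(-5 + 2 \cdot 1\right) + 5\right) = -2 + \left(\left(-5 + 2\right) + 5\right) = -2 + \left(-3 + 5\right) = -2 + 2 = 0$)
$R{\left(U \right)} = \frac{2 U}{3}$ ($R{\left(U \right)} = \frac{U + U}{U - \left(-3 + U\right)} = \frac{2 U}{3}$)
$3 \left(R{\left(-3 \right)} + o\right) = 3 \left(\frac{2}{3} \left(-3\right) + 0\right) = 3 \left(-2 + 0\right) = 3 \left(-2\right) = -6$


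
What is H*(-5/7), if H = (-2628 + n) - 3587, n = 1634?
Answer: 22905/7 ≈ 3272.1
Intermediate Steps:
H = -4581 (H = (-2628 + 1634) - 3587 = -994 - 3587 = -4581)
H*(-5/7) = -(-22905)/7 = -4581*(-5/7) = 22905/7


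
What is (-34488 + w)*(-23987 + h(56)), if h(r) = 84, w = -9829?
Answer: 1059309251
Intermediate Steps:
(-34488 + w)*(-23987 + h(56)) = (-34488 - 9829)*(-23987 + 84) = -44317*(-23903) = 1059309251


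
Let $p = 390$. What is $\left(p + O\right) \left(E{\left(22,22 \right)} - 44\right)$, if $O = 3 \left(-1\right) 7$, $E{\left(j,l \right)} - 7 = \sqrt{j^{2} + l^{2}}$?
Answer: $-13653 + 8118 \sqrt{2} \approx -2172.4$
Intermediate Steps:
$E{\left(j,l \right)} = 7 + \sqrt{j^{2} + l^{2}}$
$O = -21$ ($O = \left(-3\right) 7 = -21$)
$\left(p + O\right) \left(E{\left(22,22 \right)} - 44\right) = \left(390 - 21\right) \left(\left(7 + \sqrt{22^{2} + 22^{2}}\right) - 44\right) = 369 \left(\left(7 + \sqrt{484 + 484}\right) - 44\right) = 369 \left(\left(7 + \sqrt{968}\right) - 44\right) = 369 \left(\left(7 + 22 \sqrt{2}\right) - 44\right) = 369 \left(-37 + 22 \sqrt{2}\right) = -13653 + 8118 \sqrt{2}$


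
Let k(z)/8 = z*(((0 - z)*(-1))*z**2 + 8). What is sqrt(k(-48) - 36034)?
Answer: sqrt(42428222) ≈ 6513.7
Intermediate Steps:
k(z) = 8*z*(8 + z**3) (k(z) = 8*(z*(((0 - z)*(-1))*z**2 + 8)) = 8*(z*((-z*(-1))*z**2 + 8)) = 8*(z*(z*z**2 + 8)) = 8*(z*(z**3 + 8)) = 8*(z*(8 + z**3)) = 8*z*(8 + z**3))
sqrt(k(-48) - 36034) = sqrt(8*(-48)*(8 + (-48)**3) - 36034) = sqrt(8*(-48)*(8 - 110592) - 36034) = sqrt(8*(-48)*(-110584) - 36034) = sqrt(42464256 - 36034) = sqrt(42428222)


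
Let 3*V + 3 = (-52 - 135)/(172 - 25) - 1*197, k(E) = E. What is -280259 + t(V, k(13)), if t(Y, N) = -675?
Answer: -280934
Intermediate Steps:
V = -29587/441 (V = -1 + ((-52 - 135)/(172 - 25) - 1*197)/3 = -1 + (-187/147 - 197)/3 = -1 + (1/3)*(-29146/147) = -1 - 29146/441 = -29587/441 ≈ -67.091)
-280259 + t(V, k(13)) = -280259 - 675 = -280934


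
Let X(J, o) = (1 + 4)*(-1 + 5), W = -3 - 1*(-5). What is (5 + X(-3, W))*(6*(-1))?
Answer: -150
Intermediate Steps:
W = 2 (W = -3 + 5 = 2)
X(J, o) = 20 (X(J, o) = 5*4 = 20)
(5 + X(-3, W))*(6*(-1)) = (5 + 20)*(6*(-1)) = 25*(-6) = -150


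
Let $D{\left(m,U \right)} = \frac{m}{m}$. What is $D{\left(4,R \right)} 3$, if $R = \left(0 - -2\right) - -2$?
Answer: $3$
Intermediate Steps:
$R = 4$ ($R = \left(0 + 2\right) + 2 = 2 + 2 = 4$)
$D{\left(m,U \right)} = 1$
$D{\left(4,R \right)} 3 = 1 \cdot 3 = 3$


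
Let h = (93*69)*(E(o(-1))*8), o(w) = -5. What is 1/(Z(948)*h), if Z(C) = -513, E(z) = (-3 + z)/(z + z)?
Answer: -5/105341472 ≈ -4.7465e-8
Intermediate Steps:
E(z) = (-3 + z)/(2*z) (E(z) = (-3 + z)/((2*z)) = (-3 + z)*(1/(2*z)) = (-3 + z)/(2*z))
h = 205344/5 (h = (93*69)*(((½)*(-3 - 5)/(-5))*8) = 6417*(((½)*(-⅕)*(-8))*8) = 6417*((⅘)*8) = 6417*(32/5) = 205344/5 ≈ 41069.)
1/(Z(948)*h) = 1/((-513)*(205344/5)) = -1/513*5/205344 = -5/105341472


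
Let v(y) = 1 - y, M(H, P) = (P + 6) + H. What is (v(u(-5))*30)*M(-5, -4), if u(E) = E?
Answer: -540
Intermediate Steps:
M(H, P) = 6 + H + P (M(H, P) = (6 + P) + H = 6 + H + P)
(v(u(-5))*30)*M(-5, -4) = ((1 - 1*(-5))*30)*(6 - 5 - 4) = ((1 + 5)*30)*(-3) = (6*30)*(-3) = 180*(-3) = -540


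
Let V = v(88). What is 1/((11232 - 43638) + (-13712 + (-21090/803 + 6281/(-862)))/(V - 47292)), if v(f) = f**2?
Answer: -27374571928/887090863421113 ≈ -3.0859e-5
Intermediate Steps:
V = 7744 (V = 88**2 = 7744)
1/((11232 - 43638) + (-13712 + (-21090/803 + 6281/(-862)))/(V - 47292)) = 1/((11232 - 43638) + (-13712 + (-21090/803 + 6281/(-862)))/(7744 - 47292)) = 1/(-32406 + (-13712 + (-21090*1/803 + 6281*(-1/862)))/(-39548)) = 1/(-32406 + (-13712 + (-21090/803 - 6281/862))*(-1/39548)) = 1/(-32406 + (-13712 - 23223223/692186)*(-1/39548)) = 1/(-32406 - 9514477655/692186*(-1/39548)) = 1/(-32406 + 9514477655/27374571928) = 1/(-887090863421113/27374571928) = -27374571928/887090863421113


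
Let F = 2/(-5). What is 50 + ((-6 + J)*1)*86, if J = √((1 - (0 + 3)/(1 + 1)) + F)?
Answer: -466 + 129*I*√10/5 ≈ -466.0 + 81.587*I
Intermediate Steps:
F = -⅖ (F = 2*(-⅕) = -⅖ ≈ -0.40000)
J = 3*I*√10/10 (J = √((1 - (0 + 3)/(1 + 1)) - ⅖) = √((1 - 3/2) - ⅖) = √(-½ - ⅖) = √(-9/10) = 3*I*√10/10 ≈ 0.94868*I)
50 + ((-6 + J)*1)*86 = 50 + ((-6 + 3*I*√10/10)*1)*86 = 50 + (-6 + 3*I*√10/10)*86 = 50 + (-516 + 129*I*√10/5) = -466 + 129*I*√10/5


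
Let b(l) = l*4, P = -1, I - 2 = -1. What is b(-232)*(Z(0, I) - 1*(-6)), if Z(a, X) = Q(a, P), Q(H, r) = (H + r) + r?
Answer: -3712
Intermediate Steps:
I = 1 (I = 2 - 1 = 1)
Q(H, r) = H + 2*r
b(l) = 4*l
Z(a, X) = -2 + a (Z(a, X) = a + 2*(-1) = a - 2 = -2 + a)
b(-232)*(Z(0, I) - 1*(-6)) = (4*(-232))*((-2 + 0) - 1*(-6)) = -928*(-2 + 6) = -928*4 = -3712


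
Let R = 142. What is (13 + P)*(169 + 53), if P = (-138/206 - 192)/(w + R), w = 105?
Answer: 69017136/25441 ≈ 2712.8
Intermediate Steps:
P = -19845/25441 (P = (-138/206 - 192)/(105 + 142) = (-138*1/206 - 192)/247 = (-69/103 - 192)*(1/247) = -19845/103*1/247 = -19845/25441 ≈ -0.78004)
(13 + P)*(169 + 53) = (13 - 19845/25441)*(169 + 53) = (310888/25441)*222 = 69017136/25441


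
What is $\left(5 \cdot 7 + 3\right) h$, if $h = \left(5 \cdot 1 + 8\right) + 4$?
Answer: $646$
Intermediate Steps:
$h = 17$ ($h = \left(5 + 8\right) + 4 = 13 + 4 = 17$)
$\left(5 \cdot 7 + 3\right) h = \left(5 \cdot 7 + 3\right) 17 = \left(35 + 3\right) 17 = 38 \cdot 17 = 646$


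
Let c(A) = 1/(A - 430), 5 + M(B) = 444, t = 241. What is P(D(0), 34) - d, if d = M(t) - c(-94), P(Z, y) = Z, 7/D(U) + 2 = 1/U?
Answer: -230037/524 ≈ -439.00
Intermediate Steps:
D(U) = 7/(-2 + 1/U)
M(B) = 439 (M(B) = -5 + 444 = 439)
c(A) = 1/(-430 + A)
d = 230037/524 (d = 439 - 1/(-430 - 94) = 439 - 1/(-524) = 439 - 1*(-1/524) = 439 + 1/524 = 230037/524 ≈ 439.00)
P(D(0), 34) - d = -7*0/(-1 + 2*0) - 1*230037/524 = -7*0/(-1 + 0) - 230037/524 = -7*0/(-1) - 230037/524 = -7*0*(-1) - 230037/524 = 0 - 230037/524 = -230037/524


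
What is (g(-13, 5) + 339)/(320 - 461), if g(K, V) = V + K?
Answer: -331/141 ≈ -2.3475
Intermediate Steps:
g(K, V) = K + V
(g(-13, 5) + 339)/(320 - 461) = ((-13 + 5) + 339)/(320 - 461) = (-8 + 339)/(-141) = 331*(-1/141) = -331/141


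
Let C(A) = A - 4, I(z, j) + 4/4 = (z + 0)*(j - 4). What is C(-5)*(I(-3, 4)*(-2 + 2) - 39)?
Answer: 351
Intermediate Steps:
I(z, j) = -1 + z*(-4 + j) (I(z, j) = -1 + (z + 0)*(j - 4) = -1 + z*(-4 + j))
C(A) = -4 + A
C(-5)*(I(-3, 4)*(-2 + 2) - 39) = (-4 - 5)*((-1 - 4*(-3) + 4*(-3))*(-2 + 2) - 39) = -9*((-1 + 12 - 12)*0 - 39) = -9*(-1*0 - 39) = -9*(0 - 39) = -9*(-39) = 351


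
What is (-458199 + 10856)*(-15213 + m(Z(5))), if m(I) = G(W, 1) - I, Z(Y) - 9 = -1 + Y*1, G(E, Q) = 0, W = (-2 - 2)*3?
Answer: 6811244518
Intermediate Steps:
W = -12 (W = -4*3 = -12)
Z(Y) = 8 + Y (Z(Y) = 9 + (-1 + Y*1) = 9 + (-1 + Y) = 8 + Y)
m(I) = -I (m(I) = 0 - I = -I)
(-458199 + 10856)*(-15213 + m(Z(5))) = (-458199 + 10856)*(-15213 - (8 + 5)) = -447343*(-15213 - 1*13) = -447343*(-15213 - 13) = -447343*(-15226) = 6811244518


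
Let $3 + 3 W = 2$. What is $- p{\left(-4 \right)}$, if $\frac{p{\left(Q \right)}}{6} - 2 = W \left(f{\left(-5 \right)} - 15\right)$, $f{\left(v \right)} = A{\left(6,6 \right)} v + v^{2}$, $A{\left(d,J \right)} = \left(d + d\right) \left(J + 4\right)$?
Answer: $-1192$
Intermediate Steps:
$A{\left(d,J \right)} = 2 d \left(4 + J\right)$
$f{\left(v \right)} = v^{2} + 120 v$ ($f{\left(v \right)} = 2 \cdot 6 \left(4 + 6\right) v + v^{2} = 2 \cdot 6 \cdot 10 v + v^{2} = 120 v + v^{2} = v^{2} + 120 v$)
$W = - \frac{1}{3}$ ($W = -1 + \frac{1}{3} \cdot 2 = -1 + \frac{2}{3} = - \frac{1}{3} \approx -0.33333$)
$p{\left(Q \right)} = 1192$ ($p{\left(Q \right)} = 12 + 6 \left(- \frac{- 5 \left(120 - 5\right) - 15}{3}\right) = 12 + 6 \left(- \frac{\left(-5\right) 115 - 15}{3}\right) = 12 + 6 \left(- \frac{-575 - 15}{3}\right) = 12 + 6 \left(\left(- \frac{1}{3}\right) \left(-590\right)\right) = 12 + 6 \cdot \frac{590}{3} = 12 + 1180 = 1192$)
$- p{\left(-4 \right)} = \left(-1\right) 1192 = -1192$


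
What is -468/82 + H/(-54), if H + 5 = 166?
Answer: -19237/2214 ≈ -8.6888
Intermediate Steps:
H = 161 (H = -5 + 166 = 161)
-468/82 + H/(-54) = -468/82 + 161/(-54) = -468*1/82 + 161*(-1/54) = -234/41 - 161/54 = -19237/2214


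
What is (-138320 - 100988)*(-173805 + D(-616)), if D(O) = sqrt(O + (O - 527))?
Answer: 41592926940 - 239308*I*sqrt(1759) ≈ 4.1593e+10 - 1.0037e+7*I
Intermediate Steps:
D(O) = sqrt(-527 + 2*O) (D(O) = sqrt(O + (-527 + O)) = sqrt(-527 + 2*O))
(-138320 - 100988)*(-173805 + D(-616)) = (-138320 - 100988)*(-173805 + sqrt(-527 + 2*(-616))) = -239308*(-173805 + sqrt(-527 - 1232)) = -239308*(-173805 + sqrt(-1759)) = -239308*(-173805 + I*sqrt(1759)) = 41592926940 - 239308*I*sqrt(1759)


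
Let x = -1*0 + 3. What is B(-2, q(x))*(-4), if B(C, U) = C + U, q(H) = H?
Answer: -4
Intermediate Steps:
x = 3 (x = 0 + 3 = 3)
B(-2, q(x))*(-4) = (-2 + 3)*(-4) = 1*(-4) = -4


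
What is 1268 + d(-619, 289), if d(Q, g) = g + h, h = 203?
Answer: 1760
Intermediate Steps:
d(Q, g) = 203 + g (d(Q, g) = g + 203 = 203 + g)
1268 + d(-619, 289) = 1268 + (203 + 289) = 1268 + 492 = 1760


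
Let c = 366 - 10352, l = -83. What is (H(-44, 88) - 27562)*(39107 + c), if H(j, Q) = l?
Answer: -805050045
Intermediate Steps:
H(j, Q) = -83
c = -9986
(H(-44, 88) - 27562)*(39107 + c) = (-83 - 27562)*(39107 - 9986) = -27645*29121 = -805050045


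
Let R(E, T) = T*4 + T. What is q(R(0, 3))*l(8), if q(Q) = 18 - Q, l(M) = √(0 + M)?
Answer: 6*√2 ≈ 8.4853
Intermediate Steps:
R(E, T) = 5*T (R(E, T) = 4*T + T = 5*T)
l(M) = √M
q(R(0, 3))*l(8) = (18 - 5*3)*√8 = (18 - 1*15)*(2*√2) = (18 - 15)*(2*√2) = 3*(2*√2) = 6*√2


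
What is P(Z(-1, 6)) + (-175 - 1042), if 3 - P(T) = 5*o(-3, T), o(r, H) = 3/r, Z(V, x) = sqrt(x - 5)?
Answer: -1209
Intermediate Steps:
Z(V, x) = sqrt(-5 + x)
P(T) = 8 (P(T) = 3 - 5*3/(-3) = 3 - 5*3*(-1/3) = 3 - 5*(-1) = 3 - 1*(-5) = 3 + 5 = 8)
P(Z(-1, 6)) + (-175 - 1042) = 8 + (-175 - 1042) = 8 - 1217 = -1209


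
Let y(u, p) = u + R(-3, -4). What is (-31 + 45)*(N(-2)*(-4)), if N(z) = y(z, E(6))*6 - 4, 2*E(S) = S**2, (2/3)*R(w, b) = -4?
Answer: 2912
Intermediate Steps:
R(w, b) = -6 (R(w, b) = (3/2)*(-4) = -6)
E(S) = S**2/2
y(u, p) = -6 + u (y(u, p) = u - 6 = -6 + u)
N(z) = -40 + 6*z (N(z) = (-6 + z)*6 - 4 = (-36 + 6*z) - 4 = -40 + 6*z)
(-31 + 45)*(N(-2)*(-4)) = (-31 + 45)*((-40 + 6*(-2))*(-4)) = 14*((-40 - 12)*(-4)) = 14*(-52*(-4)) = 14*208 = 2912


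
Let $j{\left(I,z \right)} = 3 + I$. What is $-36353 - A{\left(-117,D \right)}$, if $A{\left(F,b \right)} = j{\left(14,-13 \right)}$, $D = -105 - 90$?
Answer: $-36370$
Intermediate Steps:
$D = -195$
$A{\left(F,b \right)} = 17$ ($A{\left(F,b \right)} = 3 + 14 = 17$)
$-36353 - A{\left(-117,D \right)} = -36353 - 17 = -36370$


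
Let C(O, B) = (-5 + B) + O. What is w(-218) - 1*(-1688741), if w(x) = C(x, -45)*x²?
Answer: -11047691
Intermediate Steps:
C(O, B) = -5 + B + O
w(x) = x²*(-50 + x) (w(x) = (-5 - 45 + x)*x² = (-50 + x)*x² = x²*(-50 + x))
w(-218) - 1*(-1688741) = (-218)²*(-50 - 218) - 1*(-1688741) = 47524*(-268) + 1688741 = -12736432 + 1688741 = -11047691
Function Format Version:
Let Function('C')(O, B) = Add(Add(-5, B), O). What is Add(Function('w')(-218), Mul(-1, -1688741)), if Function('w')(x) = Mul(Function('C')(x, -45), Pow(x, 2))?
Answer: -11047691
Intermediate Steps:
Function('C')(O, B) = Add(-5, B, O)
Function('w')(x) = Mul(Pow(x, 2), Add(-50, x)) (Function('w')(x) = Mul(Add(-5, -45, x), Pow(x, 2)) = Mul(Add(-50, x), Pow(x, 2)) = Mul(Pow(x, 2), Add(-50, x)))
Add(Function('w')(-218), Mul(-1, -1688741)) = Add(Mul(Pow(-218, 2), Add(-50, -218)), Mul(-1, -1688741)) = Add(Mul(47524, -268), 1688741) = Add(-12736432, 1688741) = -11047691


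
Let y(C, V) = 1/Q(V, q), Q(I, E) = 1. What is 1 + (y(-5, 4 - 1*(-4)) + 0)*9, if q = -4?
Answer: 10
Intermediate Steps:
y(C, V) = 1 (y(C, V) = 1/1 = 1)
1 + (y(-5, 4 - 1*(-4)) + 0)*9 = 1 + (1 + 0)*9 = 1 + 1*9 = 1 + 9 = 10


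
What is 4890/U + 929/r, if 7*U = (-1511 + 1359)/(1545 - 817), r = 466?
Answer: -1451539729/8854 ≈ -1.6394e+5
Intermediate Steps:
U = -19/637 (U = ((-1511 + 1359)/(1545 - 817))/7 = (-152/728)/7 = (-152*1/728)/7 = (⅐)*(-19/91) = -19/637 ≈ -0.029827)
4890/U + 929/r = 4890/(-19/637) + 929/466 = 4890*(-637/19) + 929*(1/466) = -3114930/19 + 929/466 = -1451539729/8854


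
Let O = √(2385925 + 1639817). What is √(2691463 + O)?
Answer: √(2691463 + 7*√82158) ≈ 1641.2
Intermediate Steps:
O = 7*√82158 (O = √4025742 = 7*√82158 ≈ 2006.4)
√(2691463 + O) = √(2691463 + 7*√82158)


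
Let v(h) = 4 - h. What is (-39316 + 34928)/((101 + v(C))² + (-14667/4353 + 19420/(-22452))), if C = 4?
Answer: -35737903644/83047180501 ≈ -0.43033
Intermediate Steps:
(-39316 + 34928)/((101 + v(C))² + (-14667/4353 + 19420/(-22452))) = (-39316 + 34928)/((101 + (4 - 1*4))² + (-14667/4353 + 19420/(-22452))) = -4388/((101 + (4 - 4))² + (-14667*1/4353 + 19420*(-1/22452))) = -4388/((101 + 0)² + (-4889/1451 - 4855/5613)) = -4388/(101² - 34486562/8144463) = -4388/(10201 - 34486562/8144463) = -4388/83047180501/8144463 = -4388*8144463/83047180501 = -35737903644/83047180501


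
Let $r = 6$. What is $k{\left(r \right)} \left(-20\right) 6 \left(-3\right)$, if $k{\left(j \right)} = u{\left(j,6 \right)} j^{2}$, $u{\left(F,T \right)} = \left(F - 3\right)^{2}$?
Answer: $116640$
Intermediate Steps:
$u{\left(F,T \right)} = \left(-3 + F\right)^{2}$
$k{\left(j \right)} = j^{2} \left(-3 + j\right)^{2}$ ($k{\left(j \right)} = \left(-3 + j\right)^{2} j^{2} = j^{2} \left(-3 + j\right)^{2}$)
$k{\left(r \right)} \left(-20\right) 6 \left(-3\right) = 6^{2} \left(-3 + 6\right)^{2} \left(-20\right) 6 \left(-3\right) = 36 \cdot 3^{2} \left(-20\right) 6 \left(-3\right) = 36 \cdot 9 \left(-20\right) 6 \left(-3\right) = 324 \left(-20\right) 6 \left(-3\right) = \left(-6480\right) 6 \left(-3\right) = \left(-38880\right) \left(-3\right) = 116640$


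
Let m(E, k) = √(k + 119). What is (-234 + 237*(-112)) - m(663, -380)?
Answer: -26778 - 3*I*√29 ≈ -26778.0 - 16.155*I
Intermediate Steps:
m(E, k) = √(119 + k)
(-234 + 237*(-112)) - m(663, -380) = (-234 + 237*(-112)) - √(119 - 380) = (-234 - 26544) - √(-261) = -26778 - 3*I*√29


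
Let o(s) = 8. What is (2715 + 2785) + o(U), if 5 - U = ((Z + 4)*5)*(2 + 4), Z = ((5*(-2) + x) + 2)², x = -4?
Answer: 5508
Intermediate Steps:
Z = 144 (Z = ((5*(-2) - 4) + 2)² = ((-10 - 4) + 2)² = (-14 + 2)² = (-12)² = 144)
U = -4435 (U = 5 - (144 + 4)*5*(2 + 4) = 5 - 148*5*6 = 5 - 740*6 = 5 - 1*4440 = 5 - 4440 = -4435)
(2715 + 2785) + o(U) = (2715 + 2785) + 8 = 5500 + 8 = 5508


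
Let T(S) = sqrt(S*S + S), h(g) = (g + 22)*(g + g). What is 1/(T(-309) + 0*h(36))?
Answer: sqrt(23793)/47586 ≈ 0.0032415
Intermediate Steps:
h(g) = 2*g*(22 + g) (h(g) = (22 + g)*(2*g) = 2*g*(22 + g))
T(S) = sqrt(S + S**2) (T(S) = sqrt(S**2 + S) = sqrt(S + S**2))
1/(T(-309) + 0*h(36)) = 1/(sqrt(-309*(1 - 309)) + 0*(2*36*(22 + 36))) = 1/(sqrt(-309*(-308)) + 0*(2*36*58)) = 1/(sqrt(95172) + 0*4176) = 1/(2*sqrt(23793) + 0) = 1/(2*sqrt(23793)) = sqrt(23793)/47586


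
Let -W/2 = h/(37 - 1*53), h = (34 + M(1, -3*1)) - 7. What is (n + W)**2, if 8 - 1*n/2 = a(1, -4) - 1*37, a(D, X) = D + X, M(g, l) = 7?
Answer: 160801/16 ≈ 10050.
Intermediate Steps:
h = 34 (h = (34 + 7) - 7 = 41 - 7 = 34)
W = 17/4 (W = -68/(37 - 1*53) = -68/(37 - 53) = -68/(-16) = -68*(-1)/16 = -2*(-17/8) = 17/4 ≈ 4.2500)
n = 96 (n = 16 - 2*((1 - 4) - 1*37) = 16 - 2*(-3 - 37) = 16 - 2*(-40) = 16 + 80 = 96)
(n + W)**2 = (96 + 17/4)**2 = (401/4)**2 = 160801/16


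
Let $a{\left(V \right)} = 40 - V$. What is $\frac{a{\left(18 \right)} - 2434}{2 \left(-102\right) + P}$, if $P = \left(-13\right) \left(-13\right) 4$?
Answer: $- \frac{603}{118} \approx -5.1102$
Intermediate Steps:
$P = 676$ ($P = 169 \cdot 4 = 676$)
$\frac{a{\left(18 \right)} - 2434}{2 \left(-102\right) + P} = \frac{\left(40 - 18\right) - 2434}{2 \left(-102\right) + 676} = \frac{\left(40 - 18\right) - 2434}{-204 + 676} = \frac{22 - 2434}{472} = \left(-2412\right) \frac{1}{472} = - \frac{603}{118}$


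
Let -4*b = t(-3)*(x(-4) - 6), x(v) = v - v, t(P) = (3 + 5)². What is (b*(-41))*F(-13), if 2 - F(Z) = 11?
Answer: 35424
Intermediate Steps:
t(P) = 64 (t(P) = 8² = 64)
x(v) = 0
F(Z) = -9 (F(Z) = 2 - 1*11 = 2 - 11 = -9)
b = 96 (b = -16*(0 - 6) = -16*(-6) = -¼*(-384) = 96)
(b*(-41))*F(-13) = (96*(-41))*(-9) = -3936*(-9) = 35424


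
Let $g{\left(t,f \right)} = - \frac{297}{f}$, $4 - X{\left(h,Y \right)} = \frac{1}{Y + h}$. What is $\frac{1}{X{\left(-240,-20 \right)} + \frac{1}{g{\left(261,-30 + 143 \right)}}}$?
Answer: $\frac{77220}{279797} \approx 0.27599$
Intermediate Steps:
$X{\left(h,Y \right)} = 4 - \frac{1}{Y + h}$
$\frac{1}{X{\left(-240,-20 \right)} + \frac{1}{g{\left(261,-30 + 143 \right)}}} = \frac{1}{\frac{-1 + 4 \left(-20\right) + 4 \left(-240\right)}{-20 - 240} + \frac{1}{\left(-297\right) \frac{1}{-30 + 143}}} = \frac{1}{\frac{-1 - 80 - 960}{-260} + \frac{1}{\left(-297\right) \frac{1}{113}}} = \frac{1}{\left(- \frac{1}{260}\right) \left(-1041\right) + \frac{1}{\left(-297\right) \frac{1}{113}}} = \frac{1}{\frac{1041}{260} + \frac{1}{- \frac{297}{113}}} = \frac{1}{\frac{1041}{260} - \frac{113}{297}} = \frac{1}{\frac{279797}{77220}} = \frac{77220}{279797}$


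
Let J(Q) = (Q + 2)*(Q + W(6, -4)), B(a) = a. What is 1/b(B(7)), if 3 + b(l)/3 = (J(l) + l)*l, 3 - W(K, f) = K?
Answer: 1/894 ≈ 0.0011186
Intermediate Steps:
W(K, f) = 3 - K
J(Q) = (-3 + Q)*(2 + Q) (J(Q) = (Q + 2)*(Q + (3 - 1*6)) = (2 + Q)*(Q + (3 - 6)) = (2 + Q)*(Q - 3) = (2 + Q)*(-3 + Q) = (-3 + Q)*(2 + Q))
b(l) = -9 + 3*l*(-6 + l**2) (b(l) = -9 + 3*(((-6 + l**2 - l) + l)*l) = -9 + 3*((-6 + l**2)*l) = -9 + 3*(l*(-6 + l**2)) = -9 + 3*l*(-6 + l**2))
1/b(B(7)) = 1/(-9 - 18*7 + 3*7**3) = 1/(-9 - 126 + 3*343) = 1/(-9 - 126 + 1029) = 1/894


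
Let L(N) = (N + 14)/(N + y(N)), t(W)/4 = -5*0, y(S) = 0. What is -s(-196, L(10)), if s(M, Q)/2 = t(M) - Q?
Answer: 24/5 ≈ 4.8000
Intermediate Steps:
t(W) = 0 (t(W) = 4*(-5*0) = 4*0 = 0)
L(N) = (14 + N)/N (L(N) = (N + 14)/(N + 0) = (14 + N)/N)
s(M, Q) = -2*Q (s(M, Q) = 2*(0 - Q) = 2*(-Q) = -2*Q)
-s(-196, L(10)) = -(-2)*(14 + 10)/10 = -(-2)*(⅒)*24 = -(-2)*12/5 = -1*(-24/5) = 24/5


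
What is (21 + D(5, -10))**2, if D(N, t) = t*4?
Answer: 361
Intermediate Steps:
D(N, t) = 4*t
(21 + D(5, -10))**2 = (21 + 4*(-10))**2 = (21 - 40)**2 = (-19)**2 = 361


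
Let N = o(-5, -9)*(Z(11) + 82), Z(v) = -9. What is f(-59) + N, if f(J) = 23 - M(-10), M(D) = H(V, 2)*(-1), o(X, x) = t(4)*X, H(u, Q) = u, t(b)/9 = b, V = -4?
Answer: -13121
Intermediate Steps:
t(b) = 9*b
o(X, x) = 36*X (o(X, x) = (9*4)*X = 36*X)
M(D) = 4 (M(D) = -4*(-1) = 4)
N = -13140 (N = (36*(-5))*(-9 + 82) = -180*73 = -13140)
f(J) = 19 (f(J) = 23 - 1*4 = 23 - 4 = 19)
f(-59) + N = 19 - 13140 = -13121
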